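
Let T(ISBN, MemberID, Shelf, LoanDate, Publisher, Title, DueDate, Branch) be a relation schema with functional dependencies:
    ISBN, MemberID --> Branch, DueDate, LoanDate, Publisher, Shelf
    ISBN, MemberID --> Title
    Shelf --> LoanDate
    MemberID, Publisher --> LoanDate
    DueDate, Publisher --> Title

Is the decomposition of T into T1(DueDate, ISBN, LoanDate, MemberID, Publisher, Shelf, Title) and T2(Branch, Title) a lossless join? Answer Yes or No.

The shared attributes are {Title} and {Title}⁺ = {Title}.
T1 ⊄ {Title} and T2 ⊄ {Title}, so the split is lossy.

No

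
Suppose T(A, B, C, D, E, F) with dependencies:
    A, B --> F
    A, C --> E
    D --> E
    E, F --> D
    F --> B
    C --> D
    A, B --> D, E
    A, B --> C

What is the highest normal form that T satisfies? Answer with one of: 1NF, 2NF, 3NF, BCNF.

2NF

Candidate keys: {A, B}, {A, F}. Prime attributes: {A, B, F}.
A, C --> E breaks BCNF: {A, C}⁺ = {A, C, D, E}, so {A, C} is not a superkey.
Because {E} is non-prime and the left side of A, C --> E is not a superkey, the relation is not in 3NF.
No proper subset of a key has a non-prime attribute in its closure, so there is no partial dependency; 2NF holds.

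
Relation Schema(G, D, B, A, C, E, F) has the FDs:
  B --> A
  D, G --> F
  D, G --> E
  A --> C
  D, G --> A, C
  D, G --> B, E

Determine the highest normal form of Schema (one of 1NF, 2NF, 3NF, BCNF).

Candidate key: {D, G}. Prime attributes: {D, G}.
B --> A: {B}⁺ = {A, B, C}, which is not all of the attributes, so the left side is not a superkey — BCNF is violated.
B --> A has non-prime {A} on the right and a non-superkey on the left, so 3NF fails.
No non-prime attribute depends on a proper subset of any candidate key, so 2NF holds.

2NF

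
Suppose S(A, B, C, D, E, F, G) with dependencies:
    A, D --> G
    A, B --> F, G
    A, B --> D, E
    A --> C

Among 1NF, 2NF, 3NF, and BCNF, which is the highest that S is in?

1NF

Candidate key: {A, B}. Prime attributes: {A, B}.
A, D --> G breaks BCNF: {A, D}⁺ = {A, C, D, G}, so {A, D} is not a superkey.
A, D --> G determines the non-prime attribute {G} from a non-superkey — 3NF is violated.
{A} is a proper subset of the key {A, B}, and {A}⁺ contains the non-prime attribute {C} — a partial dependency, so 2NF is violated.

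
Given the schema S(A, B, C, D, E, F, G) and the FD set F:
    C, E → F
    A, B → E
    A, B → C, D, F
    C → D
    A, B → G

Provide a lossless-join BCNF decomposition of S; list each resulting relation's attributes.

{A, B, C, E, G}; {C, D}; {C, E, F}

Candidate key of the original relation: {A, B}.
{A, B, C, D, E, F, G}: {C, E} determines {C, D, E, F} here but is not a superkey — split on C, E → D, F, giving {C, D, E, F} and {A, B, C, E, G}.
{C, D, E, F}: {C} determines {C, D} here but is not a superkey — split on C → D, giving {C, D} and {C, E, F}.
{C, D}: every determinant is a superkey — BCNF.
{C, E, F}: every determinant is a superkey — BCNF.
{A, B, C, E, G}: every determinant is a superkey — BCNF.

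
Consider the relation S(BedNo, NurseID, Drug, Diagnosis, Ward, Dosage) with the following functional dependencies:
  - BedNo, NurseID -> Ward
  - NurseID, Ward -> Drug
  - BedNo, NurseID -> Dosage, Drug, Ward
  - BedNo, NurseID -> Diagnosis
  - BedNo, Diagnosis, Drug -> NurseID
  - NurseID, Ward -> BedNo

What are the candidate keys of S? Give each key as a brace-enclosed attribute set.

{BedNo, Diagnosis, Drug}, {BedNo, NurseID}, {NurseID, Ward}

{BedNo, NurseID}⁺ = {BedNo, Diagnosis, Dosage, Drug, NurseID, Ward} — all of the relation — so {BedNo, NurseID} is a candidate key.
{NurseID, Ward}⁺ = {BedNo, Diagnosis, Dosage, Drug, NurseID, Ward} — all of the relation — so {NurseID, Ward} is a candidate key.
{BedNo, Diagnosis, Drug}⁺ = {BedNo, Diagnosis, Dosage, Drug, NurseID, Ward} — all of the relation — so {BedNo, Diagnosis, Drug} is a candidate key.
These are minimal and exhaustive — every other superkey contains one of them.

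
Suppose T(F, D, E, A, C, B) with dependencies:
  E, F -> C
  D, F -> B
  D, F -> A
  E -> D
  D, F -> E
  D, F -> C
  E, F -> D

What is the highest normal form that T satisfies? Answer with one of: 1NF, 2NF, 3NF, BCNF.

Candidate keys: {D, F}, {E, F}. Prime attributes: {D, E, F}.
For E -> D we have {E}⁺ = {D, E}; {E} is not a superkey, so BCNF fails.
Its right-hand attributes {D} are all prime, as are those of every other non-superkey FD — the relation is in 3NF.

3NF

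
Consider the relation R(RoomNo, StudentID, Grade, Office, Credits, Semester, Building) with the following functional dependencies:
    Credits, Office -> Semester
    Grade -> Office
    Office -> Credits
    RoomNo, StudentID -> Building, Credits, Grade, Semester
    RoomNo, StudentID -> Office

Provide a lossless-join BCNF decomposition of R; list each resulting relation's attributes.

Candidate key of the original relation: {RoomNo, StudentID}.
Within {Building, Credits, Grade, Office, RoomNo, Semester, StudentID}: {Credits, Office}⁺ ∩ {Building, Credits, Grade, Office, RoomNo, Semester, StudentID} = {Credits, Office, Semester}, not the whole set, so Credits, Office -> Semester violates BCNF; decompose into {Credits, Office, Semester} and {Building, Credits, Grade, Office, RoomNo, StudentID}.
{Credits, Office, Semester} has no BCNF violation.
Within {Building, Credits, Grade, Office, RoomNo, StudentID}: {Grade}⁺ ∩ {Building, Credits, Grade, Office, RoomNo, StudentID} = {Credits, Grade, Office}, not the whole set, so Grade -> Credits, Office violates BCNF; decompose into {Credits, Grade, Office} and {Building, Grade, RoomNo, StudentID}.
Within {Credits, Grade, Office}: {Office}⁺ ∩ {Credits, Grade, Office} = {Credits, Office}, not the whole set, so Office -> Credits violates BCNF; decompose into {Credits, Office} and {Grade, Office}.
{Credits, Office} has no BCNF violation.
{Grade, Office} has no BCNF violation.
{Building, Grade, RoomNo, StudentID} has no BCNF violation.

{Building, Grade, RoomNo, StudentID}; {Credits, Office, Semester}; {Grade, Office}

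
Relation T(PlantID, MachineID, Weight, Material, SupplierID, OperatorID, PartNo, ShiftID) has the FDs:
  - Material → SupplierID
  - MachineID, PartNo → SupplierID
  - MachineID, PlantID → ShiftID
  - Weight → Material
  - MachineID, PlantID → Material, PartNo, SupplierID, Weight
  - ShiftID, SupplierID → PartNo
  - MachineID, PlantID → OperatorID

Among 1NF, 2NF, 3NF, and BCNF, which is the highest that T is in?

Candidate key: {MachineID, PlantID}. Prime attributes: {MachineID, PlantID}.
Material → SupplierID: {Material}⁺ = {Material, SupplierID}, which is not all of the attributes, so the left side is not a superkey — BCNF is violated.
Material → SupplierID determines the non-prime attribute {SupplierID} from a non-superkey — 3NF is violated.
No proper subset of a key has a non-prime attribute in its closure, so there is no partial dependency; 2NF holds.

2NF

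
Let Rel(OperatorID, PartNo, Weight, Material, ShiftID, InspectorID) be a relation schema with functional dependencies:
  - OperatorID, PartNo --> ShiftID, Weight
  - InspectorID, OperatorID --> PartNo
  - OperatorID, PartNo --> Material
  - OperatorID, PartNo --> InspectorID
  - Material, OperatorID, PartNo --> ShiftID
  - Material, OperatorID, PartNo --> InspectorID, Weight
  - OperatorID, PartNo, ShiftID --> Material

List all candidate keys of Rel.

{InspectorID, OperatorID}, {OperatorID, PartNo}

Attributes never on any right-hand side: {OperatorID} — every candidate key must contain it.
Closure of {InspectorID, OperatorID} is {InspectorID, Material, OperatorID, PartNo, ShiftID, Weight}, the whole schema; {InspectorID, OperatorID} is a candidate key.
Closure of {OperatorID, PartNo} is {InspectorID, Material, OperatorID, PartNo, ShiftID, Weight}, the whole schema; {OperatorID, PartNo} is a candidate key.
Any other superkey properly contains one of these, so there are no further candidate keys.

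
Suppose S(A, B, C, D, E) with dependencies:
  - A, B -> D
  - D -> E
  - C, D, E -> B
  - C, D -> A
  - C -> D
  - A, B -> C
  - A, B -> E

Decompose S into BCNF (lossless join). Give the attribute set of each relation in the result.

{A, B, C, D}; {D, E}

Candidate keys of the original relation: {A, B}, {C}.
In {A, B, C, D, E}, {D} is not a superkey ({D}⁺ restricted to this set is {D, E}), so split on D -> E into {D, E} and {A, B, C, D}.
{D, E} is in BCNF.
{A, B, C, D} is in BCNF.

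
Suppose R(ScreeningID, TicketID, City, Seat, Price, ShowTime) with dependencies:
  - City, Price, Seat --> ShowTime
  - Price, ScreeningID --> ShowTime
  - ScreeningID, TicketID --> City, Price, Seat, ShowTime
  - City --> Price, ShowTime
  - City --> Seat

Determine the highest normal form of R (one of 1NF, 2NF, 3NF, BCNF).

2NF

Candidate key: {ScreeningID, TicketID}. Prime attributes: {ScreeningID, TicketID}.
City, Price, Seat --> ShowTime breaks BCNF: {City, Price, Seat}⁺ = {City, Price, Seat, ShowTime}, so {City, Price, Seat} is not a superkey.
City, Price, Seat --> ShowTime determines the non-prime attribute {ShowTime} from a non-superkey — 3NF is violated.
Checking every proper subset of each key, none determines a non-prime attribute — 2NF is satisfied.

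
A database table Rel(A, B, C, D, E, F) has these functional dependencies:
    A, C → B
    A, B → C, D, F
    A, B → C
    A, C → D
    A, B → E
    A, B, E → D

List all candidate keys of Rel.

{A, B}, {A, C}

{A} never appears on the right of any FD, so every key must include it.
{A, B}⁺ = {A, B, C, D, E, F} — all of the relation — so {A, B} is a candidate key.
{A, C}⁺ = {A, B, C, D, E, F} — all of the relation — so {A, C} is a candidate key.
No proper subset of any of these is a key, and no other minimal superkey exists.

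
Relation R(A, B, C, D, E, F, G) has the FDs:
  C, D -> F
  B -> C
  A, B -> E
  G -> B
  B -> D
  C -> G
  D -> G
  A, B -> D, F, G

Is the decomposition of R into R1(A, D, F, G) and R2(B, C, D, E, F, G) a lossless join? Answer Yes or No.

Common attributes: {D, F, G}; their closure is {B, C, D, F, G}.
The closure covers neither R1 nor R2 entirely; the join is not lossless.

No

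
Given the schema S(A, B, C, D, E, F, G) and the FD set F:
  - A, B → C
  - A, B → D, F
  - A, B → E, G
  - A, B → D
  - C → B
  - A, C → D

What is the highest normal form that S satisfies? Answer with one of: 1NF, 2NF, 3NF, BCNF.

3NF

Candidate keys: {A, B}, {A, C}. Prime attributes: {A, B, C}.
C → B: {C}⁺ = {B, C}, which is not all of the attributes, so the left side is not a superkey — BCNF is violated.
Its right-hand attributes {B} are all prime, as are those of every other non-superkey FD — the relation is in 3NF.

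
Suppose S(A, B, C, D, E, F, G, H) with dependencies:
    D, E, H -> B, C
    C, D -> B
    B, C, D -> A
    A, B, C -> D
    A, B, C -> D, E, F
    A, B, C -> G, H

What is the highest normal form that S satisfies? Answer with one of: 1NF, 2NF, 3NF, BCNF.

Candidate keys: {A, B, C}, {C, D}, {D, E, H}. Prime attributes: {A, B, C, D, E, H}.
The left-hand side of every FD is a superkey, so BCNF is satisfied.

BCNF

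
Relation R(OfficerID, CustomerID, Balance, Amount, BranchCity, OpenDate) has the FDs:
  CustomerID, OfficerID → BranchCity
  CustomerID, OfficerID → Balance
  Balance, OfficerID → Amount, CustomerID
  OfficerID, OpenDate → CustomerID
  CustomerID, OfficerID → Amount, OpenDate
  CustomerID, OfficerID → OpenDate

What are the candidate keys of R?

{Balance, OfficerID}, {CustomerID, OfficerID}, {OfficerID, OpenDate}

Attributes never on any right-hand side: {OfficerID} — every candidate key must contain it.
{Balance, OfficerID} is a candidate key since {Balance, OfficerID}⁺ = {Amount, Balance, BranchCity, CustomerID, OfficerID, OpenDate} covers every attribute.
{CustomerID, OfficerID} is a candidate key since {CustomerID, OfficerID}⁺ = {Amount, Balance, BranchCity, CustomerID, OfficerID, OpenDate} covers every attribute.
{OfficerID, OpenDate} is a candidate key since {OfficerID, OpenDate}⁺ = {Amount, Balance, BranchCity, CustomerID, OfficerID, OpenDate} covers every attribute.
These are minimal and exhaustive — every other superkey contains one of them.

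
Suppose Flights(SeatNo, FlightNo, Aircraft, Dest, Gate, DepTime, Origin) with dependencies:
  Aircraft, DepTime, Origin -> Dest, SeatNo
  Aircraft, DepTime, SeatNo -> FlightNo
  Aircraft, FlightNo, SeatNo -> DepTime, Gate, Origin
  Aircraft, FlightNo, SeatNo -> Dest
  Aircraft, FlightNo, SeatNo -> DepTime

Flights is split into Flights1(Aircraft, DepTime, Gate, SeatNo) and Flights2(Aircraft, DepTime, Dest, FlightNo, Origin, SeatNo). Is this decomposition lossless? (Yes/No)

The shared attributes are {Aircraft, DepTime, SeatNo} and {Aircraft, DepTime, SeatNo}⁺ = {Aircraft, DepTime, Dest, FlightNo, Gate, Origin, SeatNo}.
This includes all of Flights1, so the common attributes are a superkey of Flights1 — the join is lossless.

Yes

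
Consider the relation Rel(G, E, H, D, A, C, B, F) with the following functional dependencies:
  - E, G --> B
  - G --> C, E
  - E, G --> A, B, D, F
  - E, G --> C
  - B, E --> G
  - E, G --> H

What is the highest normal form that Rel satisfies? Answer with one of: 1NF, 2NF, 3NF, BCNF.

Candidate keys: {B, E}, {G}. Prime attributes: {B, E, G}.
Each dependency's left side is a superkey — BCNF holds.

BCNF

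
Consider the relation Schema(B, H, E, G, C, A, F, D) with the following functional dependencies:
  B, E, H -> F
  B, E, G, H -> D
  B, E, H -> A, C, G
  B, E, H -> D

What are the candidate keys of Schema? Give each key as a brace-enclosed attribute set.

{B, E, H}

No FD produces {B, E, H}, so they must be in every candidate key.
{B, E, H}⁺ = {A, B, C, D, E, F, G, H} — all of the relation — so {B, E, H} is a candidate key.
No other minimal set has full closure, so this is the only candidate key.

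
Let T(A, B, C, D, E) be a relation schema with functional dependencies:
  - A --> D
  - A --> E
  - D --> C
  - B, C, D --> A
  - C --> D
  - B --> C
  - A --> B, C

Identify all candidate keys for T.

{A} is a candidate key since {A}⁺ = {A, B, C, D, E} covers every attribute.
{B} is a candidate key since {B}⁺ = {A, B, C, D, E} covers every attribute.
No proper subset of any of these is a key, and no other minimal superkey exists.

{A}, {B}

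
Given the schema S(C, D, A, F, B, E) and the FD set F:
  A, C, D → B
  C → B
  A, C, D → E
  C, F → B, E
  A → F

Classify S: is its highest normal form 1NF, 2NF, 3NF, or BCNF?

Candidate key: {A, C, D}. Prime attributes: {A, C, D}.
C → B: {C}⁺ = {B, C}, which is not all of the attributes, so the left side is not a superkey — BCNF is violated.
C → B determines the non-prime attribute {B} from a non-superkey — 3NF is violated.
The proper key subset {A} of {A, C, D} determines non-prime {F}, so the relation is not even in 2NF.

1NF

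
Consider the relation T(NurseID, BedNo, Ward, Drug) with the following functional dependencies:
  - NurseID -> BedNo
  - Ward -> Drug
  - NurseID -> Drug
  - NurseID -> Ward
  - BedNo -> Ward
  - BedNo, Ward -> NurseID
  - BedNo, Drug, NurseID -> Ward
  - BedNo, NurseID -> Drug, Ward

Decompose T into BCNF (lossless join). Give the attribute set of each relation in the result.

{BedNo, NurseID, Ward}; {Drug, Ward}

Candidate keys of the original relation: {BedNo}, {NurseID}.
{BedNo, Drug, NurseID, Ward}: {Ward} determines {Drug, Ward} here but is not a superkey — split on Ward -> Drug, giving {Drug, Ward} and {BedNo, NurseID, Ward}.
{Drug, Ward}: every determinant is a superkey — BCNF.
{BedNo, NurseID, Ward}: every determinant is a superkey — BCNF.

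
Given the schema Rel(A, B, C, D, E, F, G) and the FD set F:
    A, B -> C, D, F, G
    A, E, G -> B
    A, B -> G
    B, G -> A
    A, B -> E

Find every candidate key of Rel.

{A, B}⁺ = {A, B, C, D, E, F, G} — all of the relation — so {A, B} is a candidate key.
{B, G}⁺ = {A, B, C, D, E, F, G} — all of the relation — so {B, G} is a candidate key.
{A, E, G}⁺ = {A, B, C, D, E, F, G} — all of the relation — so {A, E, G} is a candidate key.
These are minimal and exhaustive — every other superkey contains one of them.

{A, B}, {A, E, G}, {B, G}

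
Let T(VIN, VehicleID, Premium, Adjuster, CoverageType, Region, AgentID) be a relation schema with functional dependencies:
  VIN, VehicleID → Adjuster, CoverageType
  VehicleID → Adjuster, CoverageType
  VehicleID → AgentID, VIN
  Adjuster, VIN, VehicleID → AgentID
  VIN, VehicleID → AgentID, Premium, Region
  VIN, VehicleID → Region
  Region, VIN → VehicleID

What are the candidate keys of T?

Closure of {VehicleID} is {Adjuster, AgentID, CoverageType, Premium, Region, VIN, VehicleID}, the whole schema; {VehicleID} is a candidate key.
Closure of {Region, VIN} is {Adjuster, AgentID, CoverageType, Premium, Region, VIN, VehicleID}, the whole schema; {Region, VIN} is a candidate key.
No proper subset of any of these is a key, and no other minimal superkey exists.

{Region, VIN}, {VehicleID}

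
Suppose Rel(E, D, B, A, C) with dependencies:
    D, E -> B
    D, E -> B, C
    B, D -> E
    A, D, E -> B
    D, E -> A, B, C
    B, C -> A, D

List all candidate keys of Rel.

{B, C}⁺ = {A, B, C, D, E}, which is every attribute, so {B, C} is a candidate key.
{B, D}⁺ = {A, B, C, D, E}, which is every attribute, so {B, D} is a candidate key.
{D, E}⁺ = {A, B, C, D, E}, which is every attribute, so {D, E} is a candidate key.
No proper subset of any of these is a key, and no other minimal superkey exists.

{B, C}, {B, D}, {D, E}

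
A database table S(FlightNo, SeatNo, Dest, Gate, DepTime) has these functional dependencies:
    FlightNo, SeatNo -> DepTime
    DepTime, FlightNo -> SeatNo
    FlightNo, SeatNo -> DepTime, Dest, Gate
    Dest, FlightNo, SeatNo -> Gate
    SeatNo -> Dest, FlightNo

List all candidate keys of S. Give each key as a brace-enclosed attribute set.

{DepTime, FlightNo}, {SeatNo}

{SeatNo}⁺ = {DepTime, Dest, FlightNo, Gate, SeatNo}, which is every attribute, so {SeatNo} is a candidate key.
{DepTime, FlightNo}⁺ = {DepTime, Dest, FlightNo, Gate, SeatNo}, which is every attribute, so {DepTime, FlightNo} is a candidate key.
No proper subset of any of these is a key, and no other minimal superkey exists.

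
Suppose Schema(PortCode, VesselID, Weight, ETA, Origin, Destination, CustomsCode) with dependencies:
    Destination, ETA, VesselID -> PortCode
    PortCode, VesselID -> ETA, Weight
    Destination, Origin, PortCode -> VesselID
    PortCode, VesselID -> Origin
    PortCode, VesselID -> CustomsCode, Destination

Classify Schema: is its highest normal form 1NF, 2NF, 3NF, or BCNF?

BCNF

Candidate keys: {Destination, ETA, VesselID}, {Destination, Origin, PortCode}, {PortCode, VesselID}. Prime attributes: {Destination, ETA, Origin, PortCode, VesselID}.
Each dependency's left side is a superkey — BCNF holds.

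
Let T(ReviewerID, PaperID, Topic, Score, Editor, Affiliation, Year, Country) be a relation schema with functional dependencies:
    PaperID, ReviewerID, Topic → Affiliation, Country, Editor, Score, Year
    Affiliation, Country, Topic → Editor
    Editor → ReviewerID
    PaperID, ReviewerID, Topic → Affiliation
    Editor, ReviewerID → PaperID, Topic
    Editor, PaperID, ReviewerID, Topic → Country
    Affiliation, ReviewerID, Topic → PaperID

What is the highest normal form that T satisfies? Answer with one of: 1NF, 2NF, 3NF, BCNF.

Candidate keys: {Affiliation, Country, Topic}, {Affiliation, ReviewerID, Topic}, {Editor}, {PaperID, ReviewerID, Topic}. Prime attributes: {Affiliation, Country, Editor, PaperID, ReviewerID, Topic}.
Every FD has a superkey on the left, so the relation is in BCNF.

BCNF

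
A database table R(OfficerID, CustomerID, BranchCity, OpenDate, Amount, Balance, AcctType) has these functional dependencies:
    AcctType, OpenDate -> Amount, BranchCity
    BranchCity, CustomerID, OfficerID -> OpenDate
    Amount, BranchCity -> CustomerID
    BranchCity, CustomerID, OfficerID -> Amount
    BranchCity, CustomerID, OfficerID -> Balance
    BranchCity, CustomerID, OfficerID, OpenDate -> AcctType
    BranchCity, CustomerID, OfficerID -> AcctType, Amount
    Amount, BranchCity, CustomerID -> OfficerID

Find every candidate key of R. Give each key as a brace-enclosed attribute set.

{AcctType, OpenDate}, {Amount, BranchCity}, {BranchCity, CustomerID, OfficerID}

{AcctType, OpenDate} is a candidate key since {AcctType, OpenDate}⁺ = {AcctType, Amount, Balance, BranchCity, CustomerID, OfficerID, OpenDate} covers every attribute.
{Amount, BranchCity} is a candidate key since {Amount, BranchCity}⁺ = {AcctType, Amount, Balance, BranchCity, CustomerID, OfficerID, OpenDate} covers every attribute.
{BranchCity, CustomerID, OfficerID} is a candidate key since {BranchCity, CustomerID, OfficerID}⁺ = {AcctType, Amount, Balance, BranchCity, CustomerID, OfficerID, OpenDate} covers every attribute.
Any other superkey properly contains one of these, so there are no further candidate keys.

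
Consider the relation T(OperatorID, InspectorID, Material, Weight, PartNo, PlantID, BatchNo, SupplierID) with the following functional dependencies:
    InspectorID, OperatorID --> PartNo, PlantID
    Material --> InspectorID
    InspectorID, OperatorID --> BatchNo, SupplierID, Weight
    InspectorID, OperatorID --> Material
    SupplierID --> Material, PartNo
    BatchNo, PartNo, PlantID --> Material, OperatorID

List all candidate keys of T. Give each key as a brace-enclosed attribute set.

{InspectorID, OperatorID}⁺ = {BatchNo, InspectorID, Material, OperatorID, PartNo, PlantID, SupplierID, Weight}, which is every attribute, so {InspectorID, OperatorID} is a candidate key.
{Material, OperatorID}⁺ = {BatchNo, InspectorID, Material, OperatorID, PartNo, PlantID, SupplierID, Weight}, which is every attribute, so {Material, OperatorID} is a candidate key.
{OperatorID, SupplierID}⁺ = {BatchNo, InspectorID, Material, OperatorID, PartNo, PlantID, SupplierID, Weight}, which is every attribute, so {OperatorID, SupplierID} is a candidate key.
{BatchNo, PartNo, PlantID}⁺ = {BatchNo, InspectorID, Material, OperatorID, PartNo, PlantID, SupplierID, Weight}, which is every attribute, so {BatchNo, PartNo, PlantID} is a candidate key.
{BatchNo, PlantID, SupplierID}⁺ = {BatchNo, InspectorID, Material, OperatorID, PartNo, PlantID, SupplierID, Weight}, which is every attribute, so {BatchNo, PlantID, SupplierID} is a candidate key.
These are minimal and exhaustive — every other superkey contains one of them.

{BatchNo, PartNo, PlantID}, {BatchNo, PlantID, SupplierID}, {InspectorID, OperatorID}, {Material, OperatorID}, {OperatorID, SupplierID}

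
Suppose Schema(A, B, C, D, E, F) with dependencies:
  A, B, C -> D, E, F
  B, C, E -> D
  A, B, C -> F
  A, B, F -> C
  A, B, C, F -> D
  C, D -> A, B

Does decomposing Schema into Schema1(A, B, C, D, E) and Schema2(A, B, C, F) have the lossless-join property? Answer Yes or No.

Yes

Schema1 ∩ Schema2 = {A, B, C}; its closure under F is {A, B, C, D, E, F}.
Schema1 is contained in that closure, so Schema1 ∩ Schema2 -> Schema1 holds and the join is lossless.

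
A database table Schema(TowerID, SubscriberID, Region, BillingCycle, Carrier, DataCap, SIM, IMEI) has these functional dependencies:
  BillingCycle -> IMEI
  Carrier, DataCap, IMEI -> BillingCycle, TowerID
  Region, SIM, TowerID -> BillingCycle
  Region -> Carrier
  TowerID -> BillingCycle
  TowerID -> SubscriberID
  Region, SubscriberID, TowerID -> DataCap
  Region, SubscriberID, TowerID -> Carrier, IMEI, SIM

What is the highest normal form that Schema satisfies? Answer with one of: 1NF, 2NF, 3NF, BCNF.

Candidate keys: {BillingCycle, DataCap, Region}, {DataCap, IMEI, Region}, {Region, TowerID}. Prime attributes: {BillingCycle, DataCap, IMEI, Region, TowerID}.
BillingCycle -> IMEI breaks BCNF: {BillingCycle}⁺ = {BillingCycle, IMEI}, so {BillingCycle} is not a superkey.
Because {Carrier} is non-prime and the left side of Region -> Carrier is not a superkey, the relation is not in 3NF.
{Region} is a proper subset of the key {Region, TowerID}, and {Region}⁺ contains the non-prime attribute {Carrier} — a partial dependency, so 2NF is violated.

1NF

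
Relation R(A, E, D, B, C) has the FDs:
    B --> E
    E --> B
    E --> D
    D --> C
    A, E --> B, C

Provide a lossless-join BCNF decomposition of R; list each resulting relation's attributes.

{A, B}; {B, D, E}; {C, D}

Candidate keys of the original relation: {A, B}, {A, E}.
In {A, B, C, D, E}, {B} is not a superkey ({B}⁺ restricted to this set is {B, C, D, E}), so split on B --> C, D, E into {B, C, D, E} and {A, B}.
In {B, C, D, E}, {D} is not a superkey ({D}⁺ restricted to this set is {C, D}), so split on D --> C into {C, D} and {B, D, E}.
{C, D}: every determinant is a superkey — BCNF.
{B, D, E}: every determinant is a superkey — BCNF.
{A, B}: every determinant is a superkey — BCNF.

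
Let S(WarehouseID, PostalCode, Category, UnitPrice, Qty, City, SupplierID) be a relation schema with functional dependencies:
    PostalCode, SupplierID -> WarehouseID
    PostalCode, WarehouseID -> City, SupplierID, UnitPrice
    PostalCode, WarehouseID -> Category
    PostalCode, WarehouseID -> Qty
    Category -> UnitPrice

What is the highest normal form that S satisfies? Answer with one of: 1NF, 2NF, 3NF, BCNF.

2NF

Candidate keys: {PostalCode, SupplierID}, {PostalCode, WarehouseID}. Prime attributes: {PostalCode, SupplierID, WarehouseID}.
Category -> UnitPrice breaks BCNF: {Category}⁺ = {Category, UnitPrice}, so {Category} is not a superkey.
Because {UnitPrice} is non-prime and the left side of Category -> UnitPrice is not a superkey, the relation is not in 3NF.
No non-prime attribute depends on a proper subset of any candidate key, so 2NF holds.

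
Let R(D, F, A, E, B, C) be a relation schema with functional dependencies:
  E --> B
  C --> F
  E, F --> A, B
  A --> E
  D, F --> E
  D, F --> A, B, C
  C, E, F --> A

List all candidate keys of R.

{C, D}, {D, F}

Attributes never on any right-hand side: {D} — every candidate key must contain it.
{C, D}⁺ = {A, B, C, D, E, F} — all of the relation — so {C, D} is a candidate key.
{D, F}⁺ = {A, B, C, D, E, F} — all of the relation — so {D, F} is a candidate key.
These are minimal and exhaustive — every other superkey contains one of them.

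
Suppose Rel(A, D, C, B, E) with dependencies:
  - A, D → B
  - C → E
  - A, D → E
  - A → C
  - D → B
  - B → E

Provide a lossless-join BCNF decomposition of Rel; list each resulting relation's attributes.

Candidate key of the original relation: {A, D}.
Within {A, B, C, D, E}: {C}⁺ ∩ {A, B, C, D, E} = {C, E}, not the whole set, so C → E violates BCNF; decompose into {C, E} and {A, B, C, D}.
{C, E} has no BCNF violation.
Within {A, B, C, D}: {A}⁺ ∩ {A, B, C, D} = {A, C}, not the whole set, so A → C violates BCNF; decompose into {A, C} and {A, B, D}.
{A, C} has no BCNF violation.
Within {A, B, D}: {D}⁺ ∩ {A, B, D} = {B, D}, not the whole set, so D → B violates BCNF; decompose into {B, D} and {A, D}.
{B, D} has no BCNF violation.
{A, D} has no BCNF violation.

{A, C}; {A, D}; {B, D}; {C, E}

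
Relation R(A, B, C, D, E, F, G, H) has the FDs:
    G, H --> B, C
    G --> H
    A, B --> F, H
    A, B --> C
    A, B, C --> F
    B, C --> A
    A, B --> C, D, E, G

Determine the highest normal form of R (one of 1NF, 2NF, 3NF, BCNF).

BCNF

Candidate keys: {A, B}, {B, C}, {G}. Prime attributes: {A, B, C, G}.
Every FD has a superkey on the left, so the relation is in BCNF.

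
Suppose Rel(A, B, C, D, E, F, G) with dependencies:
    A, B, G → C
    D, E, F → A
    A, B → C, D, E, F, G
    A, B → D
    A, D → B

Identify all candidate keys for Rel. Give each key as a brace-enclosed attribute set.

{A, B}, {A, D}, {D, E, F}

{A, B} is a candidate key since {A, B}⁺ = {A, B, C, D, E, F, G} covers every attribute.
{A, D} is a candidate key since {A, D}⁺ = {A, B, C, D, E, F, G} covers every attribute.
{D, E, F} is a candidate key since {D, E, F}⁺ = {A, B, C, D, E, F, G} covers every attribute.
No proper subset of any of these is a key, and no other minimal superkey exists.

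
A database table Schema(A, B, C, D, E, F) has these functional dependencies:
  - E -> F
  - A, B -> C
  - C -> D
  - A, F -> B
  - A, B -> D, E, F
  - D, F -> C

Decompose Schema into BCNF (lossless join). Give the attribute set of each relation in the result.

{A, B, C, E}; {C, D}; {E, F}

Candidate keys of the original relation: {A, B}, {A, E}, {A, F}.
{A, B, C, D, E, F}: {E} determines {E, F} here but is not a superkey — split on E -> F, giving {E, F} and {A, B, C, D, E}.
{E, F} is in BCNF.
{A, B, C, D, E}: {C} determines {C, D} here but is not a superkey — split on C -> D, giving {C, D} and {A, B, C, E}.
{C, D} is in BCNF.
{A, B, C, E} is in BCNF.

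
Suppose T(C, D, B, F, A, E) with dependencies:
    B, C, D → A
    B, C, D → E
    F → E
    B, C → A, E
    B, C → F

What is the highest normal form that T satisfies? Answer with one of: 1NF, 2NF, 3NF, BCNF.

1NF

Candidate key: {B, C, D}. Prime attributes: {B, C, D}.
For F → E we have {F}⁺ = {E, F}; {F} is not a superkey, so BCNF fails.
F → E determines the non-prime attribute {E} from a non-superkey — 3NF is violated.
The proper key subset {B, C} of {B, C, D} determines non-prime {A, E, F}, so the relation is not even in 2NF.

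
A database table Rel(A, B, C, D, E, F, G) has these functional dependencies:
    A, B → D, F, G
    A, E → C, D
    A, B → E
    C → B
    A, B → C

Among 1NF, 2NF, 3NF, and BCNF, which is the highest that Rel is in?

Candidate keys: {A, B}, {A, C}, {A, E}. Prime attributes: {A, B, C, E}.
C → B breaks BCNF: {C}⁺ = {B, C}, so {C} is not a superkey.
Its right-hand attributes {B} are all prime, as are those of every other non-superkey FD — the relation is in 3NF.

3NF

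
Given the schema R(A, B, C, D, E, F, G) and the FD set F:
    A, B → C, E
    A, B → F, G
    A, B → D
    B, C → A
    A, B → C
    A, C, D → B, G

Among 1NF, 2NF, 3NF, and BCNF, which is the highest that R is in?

BCNF

Candidate keys: {A, B}, {A, C, D}, {B, C}. Prime attributes: {A, B, C, D}.
The left-hand side of every FD is a superkey, so BCNF is satisfied.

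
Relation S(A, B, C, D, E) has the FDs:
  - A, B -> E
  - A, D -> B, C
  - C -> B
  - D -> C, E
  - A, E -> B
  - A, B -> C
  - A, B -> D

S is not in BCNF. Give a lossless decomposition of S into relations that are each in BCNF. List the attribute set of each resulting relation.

{A, D}; {B, C}; {C, D, E}

Candidate keys of the original relation: {A, B}, {A, C}, {A, D}, {A, E}.
{A, B, C, D, E}: {C} determines {B, C} here but is not a superkey — split on C -> B, giving {B, C} and {A, C, D, E}.
{B, C} has no BCNF violation.
{A, C, D, E}: {D} determines {C, D, E} here but is not a superkey — split on D -> C, E, giving {C, D, E} and {A, D}.
{C, D, E} has no BCNF violation.
{A, D} has no BCNF violation.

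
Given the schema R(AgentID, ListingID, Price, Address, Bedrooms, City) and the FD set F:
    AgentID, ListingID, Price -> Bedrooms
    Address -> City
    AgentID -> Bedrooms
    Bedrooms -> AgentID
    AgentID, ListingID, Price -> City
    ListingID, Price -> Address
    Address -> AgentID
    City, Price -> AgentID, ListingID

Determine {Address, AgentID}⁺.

Start with {Address, AgentID}.
Address -> City applies; add {City} → now {Address, AgentID, City}.
AgentID -> Bedrooms applies; add {Bedrooms} → now {Address, AgentID, Bedrooms, City}.
No further FD applies.

{Address, AgentID, Bedrooms, City}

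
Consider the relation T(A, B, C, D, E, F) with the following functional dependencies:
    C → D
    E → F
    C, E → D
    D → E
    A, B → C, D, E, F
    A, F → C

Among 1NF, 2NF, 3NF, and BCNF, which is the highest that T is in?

2NF

Candidate key: {A, B}. Prime attributes: {A, B}.
For C → D we have {C}⁺ = {C, D, E, F}; {C} is not a superkey, so BCNF fails.
C → D determines the non-prime attribute {D} from a non-superkey — 3NF is violated.
Checking every proper subset of each key, none determines a non-prime attribute — 2NF is satisfied.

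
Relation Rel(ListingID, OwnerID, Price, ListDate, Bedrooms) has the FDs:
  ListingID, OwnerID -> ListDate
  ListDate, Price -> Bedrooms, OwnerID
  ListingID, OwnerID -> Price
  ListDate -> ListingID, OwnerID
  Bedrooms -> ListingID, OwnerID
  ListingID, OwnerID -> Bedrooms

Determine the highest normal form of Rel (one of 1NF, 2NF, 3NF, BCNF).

BCNF

Candidate keys: {Bedrooms}, {ListDate}, {ListingID, OwnerID}. Prime attributes: {Bedrooms, ListDate, ListingID, OwnerID}.
The left-hand side of every FD is a superkey, so BCNF is satisfied.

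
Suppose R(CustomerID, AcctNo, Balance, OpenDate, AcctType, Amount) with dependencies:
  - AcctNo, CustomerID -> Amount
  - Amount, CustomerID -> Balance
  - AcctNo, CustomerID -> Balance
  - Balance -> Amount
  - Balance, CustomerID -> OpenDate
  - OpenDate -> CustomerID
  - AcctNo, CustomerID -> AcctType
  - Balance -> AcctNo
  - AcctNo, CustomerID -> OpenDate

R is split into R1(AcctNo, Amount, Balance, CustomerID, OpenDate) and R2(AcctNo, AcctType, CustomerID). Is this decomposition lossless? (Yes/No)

Common attributes: {AcctNo, CustomerID}; their closure is {AcctNo, AcctType, Amount, Balance, CustomerID, OpenDate}.
R1 is contained in that closure, so R1 ∩ R2 -> R1 holds and the join is lossless.

Yes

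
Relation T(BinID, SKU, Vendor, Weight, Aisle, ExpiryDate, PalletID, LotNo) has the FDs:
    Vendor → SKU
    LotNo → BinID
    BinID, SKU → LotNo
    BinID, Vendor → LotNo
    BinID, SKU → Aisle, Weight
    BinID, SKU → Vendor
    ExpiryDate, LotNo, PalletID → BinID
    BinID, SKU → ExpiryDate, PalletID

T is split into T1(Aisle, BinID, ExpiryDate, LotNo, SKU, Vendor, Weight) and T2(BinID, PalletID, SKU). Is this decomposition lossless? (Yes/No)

Yes

The shared attributes are {BinID, SKU} and {BinID, SKU}⁺ = {Aisle, BinID, ExpiryDate, LotNo, PalletID, SKU, Vendor, Weight}.
Since T1 ⊆ {Aisle, BinID, ExpiryDate, LotNo, PalletID, SKU, Vendor, Weight}, the intersection is a superkey of T1; the decomposition is lossless.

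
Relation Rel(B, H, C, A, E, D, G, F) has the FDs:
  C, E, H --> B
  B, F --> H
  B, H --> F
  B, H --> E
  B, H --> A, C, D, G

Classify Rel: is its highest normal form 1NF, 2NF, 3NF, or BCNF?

Candidate keys: {B, F}, {B, H}, {C, E, H}. Prime attributes: {B, C, E, F, H}.
Every FD has a superkey on the left, so the relation is in BCNF.

BCNF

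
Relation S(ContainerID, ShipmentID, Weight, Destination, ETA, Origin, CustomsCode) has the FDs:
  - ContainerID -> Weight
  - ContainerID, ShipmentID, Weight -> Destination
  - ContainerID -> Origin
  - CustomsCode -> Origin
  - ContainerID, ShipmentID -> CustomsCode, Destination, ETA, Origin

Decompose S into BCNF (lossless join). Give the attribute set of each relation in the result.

{ContainerID, CustomsCode, Destination, ETA, ShipmentID}; {ContainerID, Origin, Weight}

Candidate key of the original relation: {ContainerID, ShipmentID}.
Within {ContainerID, CustomsCode, Destination, ETA, Origin, ShipmentID, Weight}: {ContainerID}⁺ ∩ {ContainerID, CustomsCode, Destination, ETA, Origin, ShipmentID, Weight} = {ContainerID, Origin, Weight}, not the whole set, so ContainerID -> Origin, Weight violates BCNF; decompose into {ContainerID, Origin, Weight} and {ContainerID, CustomsCode, Destination, ETA, ShipmentID}.
{ContainerID, Origin, Weight} has no BCNF violation.
{ContainerID, CustomsCode, Destination, ETA, ShipmentID} has no BCNF violation.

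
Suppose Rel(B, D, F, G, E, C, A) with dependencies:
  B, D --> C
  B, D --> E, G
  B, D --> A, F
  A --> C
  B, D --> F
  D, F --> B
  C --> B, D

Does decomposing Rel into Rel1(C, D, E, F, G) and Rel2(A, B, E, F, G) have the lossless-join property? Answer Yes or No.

No

Rel1 ∩ Rel2 = {E, F, G}; its closure under F is {E, F, G}.
The closure covers neither Rel1 nor Rel2 entirely; the join is not lossless.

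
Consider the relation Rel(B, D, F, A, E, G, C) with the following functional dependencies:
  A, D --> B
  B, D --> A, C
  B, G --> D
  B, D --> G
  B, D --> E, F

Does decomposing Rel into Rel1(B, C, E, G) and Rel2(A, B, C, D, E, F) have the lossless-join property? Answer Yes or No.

The shared attributes are {B, C, E} and {B, C, E}⁺ = {B, C, E}.
The closure covers neither Rel1 nor Rel2 entirely; the join is not lossless.

No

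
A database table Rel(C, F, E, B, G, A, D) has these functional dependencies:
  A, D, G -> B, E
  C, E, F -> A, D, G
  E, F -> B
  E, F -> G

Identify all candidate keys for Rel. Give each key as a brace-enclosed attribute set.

{A, C, D, F, G}, {C, E, F}

No FD produces {C, F}, so they must be in every candidate key.
{C, E, F} is a candidate key since {C, E, F}⁺ = {A, B, C, D, E, F, G} covers every attribute.
{A, C, D, F, G} is a candidate key since {A, C, D, F, G}⁺ = {A, B, C, D, E, F, G} covers every attribute.
Any other superkey properly contains one of these, so there are no further candidate keys.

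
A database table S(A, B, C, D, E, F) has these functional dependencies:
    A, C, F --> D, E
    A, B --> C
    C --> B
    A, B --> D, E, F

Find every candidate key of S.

{A, B}, {A, C}

No FD produces {A}, so it must be in every candidate key.
{A, B} is a candidate key since {A, B}⁺ = {A, B, C, D, E, F} covers every attribute.
{A, C} is a candidate key since {A, C}⁺ = {A, B, C, D, E, F} covers every attribute.
Any other superkey properly contains one of these, so there are no further candidate keys.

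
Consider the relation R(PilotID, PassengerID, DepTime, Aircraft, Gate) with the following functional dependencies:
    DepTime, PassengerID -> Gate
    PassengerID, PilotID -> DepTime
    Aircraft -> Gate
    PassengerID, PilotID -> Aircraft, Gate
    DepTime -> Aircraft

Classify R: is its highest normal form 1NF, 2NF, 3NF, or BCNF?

2NF

Candidate key: {PassengerID, PilotID}. Prime attributes: {PassengerID, PilotID}.
DepTime, PassengerID -> Gate: {DepTime, PassengerID}⁺ = {Aircraft, DepTime, Gate, PassengerID}, which is not all of the attributes, so the left side is not a superkey — BCNF is violated.
DepTime, PassengerID -> Gate has non-prime {Gate} on the right and a non-superkey on the left, so 3NF fails.
No proper subset of a key has a non-prime attribute in its closure, so there is no partial dependency; 2NF holds.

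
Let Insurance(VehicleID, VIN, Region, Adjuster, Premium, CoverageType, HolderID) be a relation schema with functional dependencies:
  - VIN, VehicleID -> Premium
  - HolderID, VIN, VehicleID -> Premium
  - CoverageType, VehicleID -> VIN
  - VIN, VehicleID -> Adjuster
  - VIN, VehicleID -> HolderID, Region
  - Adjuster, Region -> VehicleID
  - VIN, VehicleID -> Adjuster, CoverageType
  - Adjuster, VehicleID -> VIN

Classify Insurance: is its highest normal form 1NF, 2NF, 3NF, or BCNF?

BCNF

Candidate keys: {Adjuster, Region}, {Adjuster, VehicleID}, {CoverageType, VehicleID}, {VIN, VehicleID}. Prime attributes: {Adjuster, CoverageType, Region, VIN, VehicleID}.
Each dependency's left side is a superkey — BCNF holds.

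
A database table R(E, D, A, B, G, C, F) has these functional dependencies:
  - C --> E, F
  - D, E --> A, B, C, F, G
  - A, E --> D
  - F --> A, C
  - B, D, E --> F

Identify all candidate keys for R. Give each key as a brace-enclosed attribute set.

{C}⁺ = {A, B, C, D, E, F, G}, which is every attribute, so {C} is a candidate key.
{F}⁺ = {A, B, C, D, E, F, G}, which is every attribute, so {F} is a candidate key.
{A, E}⁺ = {A, B, C, D, E, F, G}, which is every attribute, so {A, E} is a candidate key.
{D, E}⁺ = {A, B, C, D, E, F, G}, which is every attribute, so {D, E} is a candidate key.
Any other superkey properly contains one of these, so there are no further candidate keys.

{A, E}, {C}, {D, E}, {F}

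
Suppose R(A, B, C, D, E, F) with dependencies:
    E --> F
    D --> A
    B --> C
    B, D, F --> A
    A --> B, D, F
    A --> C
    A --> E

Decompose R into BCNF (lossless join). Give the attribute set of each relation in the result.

Candidate keys of the original relation: {A}, {D}.
In {A, B, C, D, E, F}, {E} is not a superkey ({E}⁺ restricted to this set is {E, F}), so split on E --> F into {E, F} and {A, B, C, D, E}.
{E, F}: every determinant is a superkey — BCNF.
In {A, B, C, D, E}, {B} is not a superkey ({B}⁺ restricted to this set is {B, C}), so split on B --> C into {B, C} and {A, B, D, E}.
{B, C}: every determinant is a superkey — BCNF.
{A, B, D, E}: every determinant is a superkey — BCNF.

{A, B, D, E}; {B, C}; {E, F}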